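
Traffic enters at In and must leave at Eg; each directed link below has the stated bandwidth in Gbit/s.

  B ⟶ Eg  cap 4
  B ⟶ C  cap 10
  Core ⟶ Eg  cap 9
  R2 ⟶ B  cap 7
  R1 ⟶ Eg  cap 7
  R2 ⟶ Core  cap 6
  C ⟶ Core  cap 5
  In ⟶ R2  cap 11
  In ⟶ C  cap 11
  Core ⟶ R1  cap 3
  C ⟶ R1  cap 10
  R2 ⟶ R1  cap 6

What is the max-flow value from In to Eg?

20

Augment In→C→R1→Eg: bottleneck 7, flow now 7.
Augment In→C→Core→Eg: bottleneck 4, flow now 11.
Augment In→R2→Core→Eg: bottleneck 5, flow now 16.
Augment In→R2→B→Eg: bottleneck 4, flow now 20.
No augmenting path remains; maximum flow = 20.
In the residual graph, reachable from In: {In, C, R2, R1, Core, B}.
Min-cut edges: R1→Eg (7), Core→Eg (9), B→Eg (4); capacity 7 + 9 + 4 = 20.
This cut is saturated, so no flow can exceed 20.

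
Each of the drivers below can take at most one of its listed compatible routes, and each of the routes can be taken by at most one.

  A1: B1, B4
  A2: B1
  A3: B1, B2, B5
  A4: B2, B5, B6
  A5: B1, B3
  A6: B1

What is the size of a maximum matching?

Unit-capacity flow: source→left, listed edges, right→sink; max matching = max flow.
Augmenting path A1→B1 (+1); matched 1.
Augmenting path A3→B2 (+1); matched 2.
Augmenting path A4→B5 (+1); matched 3.
Augmenting path A5→B3 (+1); matched 4.
Augmenting path A2→B1→A1→B4 (+1); matched 5.
No augmenting path remains; maximum matching = 5.
König certificate: {A1, A3, A4, A5, B1} is a vertex cover of size 5 (every listed pair touches it), so no matching can be larger.

5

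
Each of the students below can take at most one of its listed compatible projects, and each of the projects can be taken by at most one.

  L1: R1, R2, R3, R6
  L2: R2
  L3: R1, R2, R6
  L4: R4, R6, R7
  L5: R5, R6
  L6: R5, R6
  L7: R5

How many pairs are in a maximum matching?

6

Unit-capacity flow: source→left, listed edges, right→sink; max matching = max flow.
Augmenting path L1→R1 (+1); matched 1.
Augmenting path L2→R2 (+1); matched 2.
Augmenting path L3→R6 (+1); matched 3.
Augmenting path L4→R4 (+1); matched 4.
Augmenting path L5→R5 (+1); matched 5.
Augmenting path L6→R6→L3→R1→L1→R3 (+1); matched 6.
No augmenting path remains; maximum matching = 6.
König certificate: {L1, L2, L3, L4, R5, R6} is a vertex cover of size 6 (every listed pair touches it), so no matching can be larger.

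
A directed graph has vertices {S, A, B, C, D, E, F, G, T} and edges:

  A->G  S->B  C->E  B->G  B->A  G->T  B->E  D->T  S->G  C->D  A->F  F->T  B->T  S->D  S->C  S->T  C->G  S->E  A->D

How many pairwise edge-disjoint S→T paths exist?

Assign every edge capacity 1; by Menger, the answer equals the max flow.
Path S→T (+1); total 1.
Path S→B→T (+1); total 2.
Path S→D→T (+1); total 3.
Path S→G→T (+1); total 4.
No residual S→T path; max flow = 4.
Certifying cut of size 4: {D→T, G→T, S→B, S→T}.

4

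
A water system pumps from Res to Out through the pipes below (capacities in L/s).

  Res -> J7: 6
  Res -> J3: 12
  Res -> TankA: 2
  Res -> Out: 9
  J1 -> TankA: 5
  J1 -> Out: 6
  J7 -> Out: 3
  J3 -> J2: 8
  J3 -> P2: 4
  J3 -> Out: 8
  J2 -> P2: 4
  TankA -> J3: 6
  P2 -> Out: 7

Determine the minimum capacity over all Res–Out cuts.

26

Augment Res→Out: bottleneck 9, flow now 9.
Augment Res→J7→Out: bottleneck 3, flow now 12.
Augment Res→J3→Out: bottleneck 8, flow now 20.
Augment Res→J3→P2→Out: bottleneck 4, flow now 24.
Augment Res→TankA→J3→J2→P2→Out: bottleneck 2, flow now 26.
No augmenting path remains; maximum flow = 26.
By max-flow min-cut, the minimum cut capacity equals the max flow.
In the residual graph, reachable from Res: {Res, J7}.
Min-cut edges: Res→J3 (12), Res→TankA (2), Res→Out (9), J7→Out (3); capacity 12 + 2 + 9 + 3 = 26.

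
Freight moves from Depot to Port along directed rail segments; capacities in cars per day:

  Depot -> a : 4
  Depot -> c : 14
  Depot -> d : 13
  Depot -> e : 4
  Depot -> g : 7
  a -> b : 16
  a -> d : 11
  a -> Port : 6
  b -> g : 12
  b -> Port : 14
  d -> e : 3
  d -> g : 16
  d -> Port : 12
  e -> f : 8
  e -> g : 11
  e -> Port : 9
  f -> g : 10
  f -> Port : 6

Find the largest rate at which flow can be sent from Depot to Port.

21

Augment Depot→a→Port: bottleneck 4, flow now 4.
Augment Depot→d→Port: bottleneck 12, flow now 16.
Augment Depot→e→Port: bottleneck 4, flow now 20.
Augment Depot→d→e→Port: bottleneck 1, flow now 21.
No augmenting path remains; maximum flow = 21.
In the residual graph, reachable from Depot: {Depot, c, g}.
Min-cut edges: Depot→a (4), Depot→d (13), Depot→e (4); capacity 4 + 13 + 4 = 21.
This cut is saturated, so no flow can exceed 21.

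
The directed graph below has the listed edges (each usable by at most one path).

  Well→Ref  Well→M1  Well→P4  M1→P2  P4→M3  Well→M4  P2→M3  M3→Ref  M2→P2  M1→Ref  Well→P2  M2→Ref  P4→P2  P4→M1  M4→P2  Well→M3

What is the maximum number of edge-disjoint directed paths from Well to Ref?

Assign every edge capacity 1; by Menger, the answer equals the max flow.
Path Well→Ref (+1); total 1.
Path Well→M1→Ref (+1); total 2.
Path Well→M3→Ref (+1); total 3.
No residual Well→Ref path; max flow = 3.
Certifying cut of size 3: {M1→Ref, M3→Ref, Well→Ref}.

3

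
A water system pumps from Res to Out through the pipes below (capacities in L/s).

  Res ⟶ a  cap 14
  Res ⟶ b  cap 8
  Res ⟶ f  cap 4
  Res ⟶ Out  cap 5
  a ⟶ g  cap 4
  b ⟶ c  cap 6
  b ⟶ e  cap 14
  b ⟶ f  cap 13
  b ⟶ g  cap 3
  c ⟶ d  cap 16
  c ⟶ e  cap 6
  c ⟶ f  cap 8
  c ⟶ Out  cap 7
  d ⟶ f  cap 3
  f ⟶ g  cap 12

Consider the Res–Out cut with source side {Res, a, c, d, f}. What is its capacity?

Edges leaving {Res, a, c, d, f}: Res→b (8), Res→Out (5), a→g (4), c→e (6), c→Out (7), f→g (12).
Cut capacity = 8 + 5 + 4 + 6 + 7 + 12 = 42.

42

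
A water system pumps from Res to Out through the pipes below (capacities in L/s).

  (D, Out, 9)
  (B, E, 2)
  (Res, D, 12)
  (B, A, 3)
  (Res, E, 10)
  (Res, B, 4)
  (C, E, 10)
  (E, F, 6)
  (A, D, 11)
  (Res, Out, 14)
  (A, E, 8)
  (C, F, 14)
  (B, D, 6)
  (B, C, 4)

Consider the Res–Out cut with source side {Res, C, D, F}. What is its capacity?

47

Edges leaving {Res, C, D, F}: Res→B (4), Res→E (10), Res→Out (14), C→E (10), D→Out (9).
Cut capacity = 4 + 10 + 14 + 10 + 9 = 47.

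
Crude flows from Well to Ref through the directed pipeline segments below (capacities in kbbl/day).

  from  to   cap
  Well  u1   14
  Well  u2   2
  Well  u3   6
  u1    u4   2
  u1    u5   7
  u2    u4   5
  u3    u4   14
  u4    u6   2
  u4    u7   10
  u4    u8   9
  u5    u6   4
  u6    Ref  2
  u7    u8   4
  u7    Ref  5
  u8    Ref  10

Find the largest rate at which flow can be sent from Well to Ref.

Augment Well→u1→u4→u6→Ref: bottleneck 2, flow now 2.
Augment Well→u2→u4→u7→Ref: bottleneck 2, flow now 4.
Augment Well→u3→u4→u7→Ref: bottleneck 3, flow now 7.
Augment Well→u3→u4→u8→Ref: bottleneck 3, flow now 10.
Augment Well→u1→u5→u6→u4→u8→Ref: bottleneck 2, flow now 12. (uses reverse residual edge)
No augmenting path remains; maximum flow = 12.
In the residual graph, reachable from Well: {Well, u1, u5, u6}.
Min-cut edges: Well→u2 (2), Well→u3 (6), u1→u4 (2), u6→Ref (2); capacity 2 + 6 + 2 + 2 = 12.
This cut is saturated, so no flow can exceed 12.

12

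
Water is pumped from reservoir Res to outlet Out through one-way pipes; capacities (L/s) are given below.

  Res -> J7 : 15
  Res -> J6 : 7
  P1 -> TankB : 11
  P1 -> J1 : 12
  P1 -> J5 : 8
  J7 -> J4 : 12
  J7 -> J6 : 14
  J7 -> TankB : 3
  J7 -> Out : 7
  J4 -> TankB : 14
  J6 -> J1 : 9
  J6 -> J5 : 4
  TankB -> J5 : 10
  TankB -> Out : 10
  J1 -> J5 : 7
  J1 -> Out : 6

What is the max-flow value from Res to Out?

21

Augment Res→J7→Out: bottleneck 7, flow now 7.
Augment Res→J7→TankB→Out: bottleneck 3, flow now 10.
Augment Res→J6→J1→Out: bottleneck 6, flow now 16.
Augment Res→J7→J4→TankB→Out: bottleneck 5, flow now 21.
No augmenting path remains; maximum flow = 21.
In the residual graph, reachable from Res: {Res, J6, J1, J5}.
Min-cut edges: Res→J7 (15), J1→Out (6); capacity 15 + 6 = 21.
This cut is saturated, so no flow can exceed 21.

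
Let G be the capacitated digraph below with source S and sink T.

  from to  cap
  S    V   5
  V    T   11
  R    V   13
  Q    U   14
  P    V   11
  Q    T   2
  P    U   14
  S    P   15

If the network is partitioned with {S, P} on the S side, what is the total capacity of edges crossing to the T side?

30

Edges leaving {S, P}: S→V (5), P→U (14), P→V (11).
Cut capacity = 5 + 14 + 11 = 30.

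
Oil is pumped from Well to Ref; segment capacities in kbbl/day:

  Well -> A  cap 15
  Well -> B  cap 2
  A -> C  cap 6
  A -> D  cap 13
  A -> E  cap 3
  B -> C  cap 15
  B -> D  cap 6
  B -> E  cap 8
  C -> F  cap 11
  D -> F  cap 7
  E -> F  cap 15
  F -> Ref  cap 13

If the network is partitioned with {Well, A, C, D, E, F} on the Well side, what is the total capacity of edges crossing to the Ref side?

Edges leaving {Well, A, C, D, E, F}: Well→B (2), F→Ref (13).
Cut capacity = 2 + 13 = 15.

15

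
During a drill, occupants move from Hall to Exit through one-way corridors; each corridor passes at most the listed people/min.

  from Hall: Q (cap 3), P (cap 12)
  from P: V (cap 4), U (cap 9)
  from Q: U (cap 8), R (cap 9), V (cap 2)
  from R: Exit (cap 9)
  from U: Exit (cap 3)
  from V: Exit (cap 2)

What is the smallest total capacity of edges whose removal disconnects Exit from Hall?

Augment Hall→P→U→Exit: bottleneck 3, flow now 3.
Augment Hall→P→V→Exit: bottleneck 2, flow now 5.
Augment Hall→Q→R→Exit: bottleneck 3, flow now 8.
No augmenting path remains; maximum flow = 8.
By max-flow min-cut, the minimum cut capacity equals the max flow.
In the residual graph, reachable from Hall: {Hall, P, U, V}.
Min-cut edges: Hall→Q (3), U→Exit (3), V→Exit (2); capacity 3 + 3 + 2 = 8.

8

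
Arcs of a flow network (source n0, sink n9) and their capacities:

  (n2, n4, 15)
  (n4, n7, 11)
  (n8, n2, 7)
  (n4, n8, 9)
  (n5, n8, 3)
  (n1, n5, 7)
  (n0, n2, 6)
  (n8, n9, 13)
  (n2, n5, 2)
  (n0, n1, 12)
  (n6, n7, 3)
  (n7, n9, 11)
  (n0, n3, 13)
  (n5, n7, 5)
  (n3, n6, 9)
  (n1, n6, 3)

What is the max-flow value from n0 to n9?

Augment n0→n1→n5→n7→n9: bottleneck 5, flow now 5.
Augment n0→n1→n5→n8→n9: bottleneck 2, flow now 7.
Augment n0→n1→n6→n7→n9: bottleneck 3, flow now 10.
Augment n0→n2→n4→n7→n9: bottleneck 3, flow now 13.
Augment n0→n2→n4→n8→n9: bottleneck 3, flow now 16.
No augmenting path remains; maximum flow = 16.
In the residual graph, reachable from n0: {n0, n1, n3, n6}.
Min-cut edges: n0→n2 (6), n1→n5 (7), n6→n7 (3); capacity 6 + 7 + 3 = 16.
This cut is saturated, so no flow can exceed 16.

16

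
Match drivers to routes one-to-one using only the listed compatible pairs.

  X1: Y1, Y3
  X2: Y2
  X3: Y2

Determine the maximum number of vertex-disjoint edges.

Unit-capacity flow: source→left, listed edges, right→sink; max matching = max flow.
Augmenting path X1→Y1 (+1); matched 1.
Augmenting path X2→Y2 (+1); matched 2.
No augmenting path remains; maximum matching = 2.
König certificate: {X1, Y2} is a vertex cover of size 2 (every listed pair touches it), so no matching can be larger.

2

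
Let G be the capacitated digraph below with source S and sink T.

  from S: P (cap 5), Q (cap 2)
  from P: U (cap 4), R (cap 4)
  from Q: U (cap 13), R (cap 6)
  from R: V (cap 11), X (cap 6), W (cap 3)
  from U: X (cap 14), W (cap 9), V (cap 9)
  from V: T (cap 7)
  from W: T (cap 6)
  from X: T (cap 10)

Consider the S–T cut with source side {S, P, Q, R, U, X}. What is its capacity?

42

Edges leaving {S, P, Q, R, U, X}: R→V (11), R→W (3), U→V (9), U→W (9), X→T (10).
Cut capacity = 11 + 3 + 9 + 9 + 10 = 42.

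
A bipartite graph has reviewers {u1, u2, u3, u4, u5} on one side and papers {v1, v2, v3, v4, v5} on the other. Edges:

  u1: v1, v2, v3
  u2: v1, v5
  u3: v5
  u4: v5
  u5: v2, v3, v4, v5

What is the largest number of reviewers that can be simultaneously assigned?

4

Unit-capacity flow: source→left, listed edges, right→sink; max matching = max flow.
Augmenting path u1→v1 (+1); matched 1.
Augmenting path u2→v5 (+1); matched 2.
Augmenting path u5→v2 (+1); matched 3.
Augmenting path u3→v5→u2→v1→u1→v3 (+1); matched 4.
No augmenting path remains; maximum matching = 4.
König certificate: {u1, u2, u5, v5} is a vertex cover of size 4 (every listed pair touches it), so no matching can be larger.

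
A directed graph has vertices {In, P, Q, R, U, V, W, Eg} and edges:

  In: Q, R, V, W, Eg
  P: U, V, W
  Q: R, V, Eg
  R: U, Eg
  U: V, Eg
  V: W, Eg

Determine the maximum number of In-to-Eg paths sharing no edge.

4

Assign every edge capacity 1; by Menger, the answer equals the max flow.
Path In→Eg (+1); total 1.
Path In→Q→Eg (+1); total 2.
Path In→R→Eg (+1); total 3.
Path In→V→Eg (+1); total 4.
No residual In→Eg path; max flow = 4.
Certifying cut of size 4: {In→Eg, In→Q, In→R, In→V}.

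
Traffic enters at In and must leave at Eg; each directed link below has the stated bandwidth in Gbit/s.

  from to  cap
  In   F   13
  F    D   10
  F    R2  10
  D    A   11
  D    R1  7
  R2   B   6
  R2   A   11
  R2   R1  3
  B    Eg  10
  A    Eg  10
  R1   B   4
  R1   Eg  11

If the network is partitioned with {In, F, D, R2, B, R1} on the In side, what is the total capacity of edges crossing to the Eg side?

Edges leaving {In, F, D, R2, B, R1}: D→A (11), R2→A (11), B→Eg (10), R1→Eg (11).
Cut capacity = 11 + 11 + 10 + 11 = 43.

43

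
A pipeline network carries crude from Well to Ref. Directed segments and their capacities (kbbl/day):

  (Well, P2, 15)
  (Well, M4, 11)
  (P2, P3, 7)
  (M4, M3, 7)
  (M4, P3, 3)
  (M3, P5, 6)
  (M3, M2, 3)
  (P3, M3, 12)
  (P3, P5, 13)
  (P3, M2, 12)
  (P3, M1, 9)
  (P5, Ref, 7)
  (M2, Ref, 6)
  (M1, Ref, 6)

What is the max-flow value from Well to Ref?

17

Augment Well→P2→P3→P5→Ref: bottleneck 7, flow now 7.
Augment Well→M4→M3→M2→Ref: bottleneck 3, flow now 10.
Augment Well→M4→P3→M2→Ref: bottleneck 3, flow now 13.
Augment Well→M4→M3→P5→P3→M1→Ref: bottleneck 4, flow now 17. (uses reverse residual edge)
No augmenting path remains; maximum flow = 17.
In the residual graph, reachable from Well: {Well, P2, M4}.
Min-cut edges: P2→P3 (7), M4→M3 (7), M4→P3 (3); capacity 7 + 7 + 3 = 17.
This cut is saturated, so no flow can exceed 17.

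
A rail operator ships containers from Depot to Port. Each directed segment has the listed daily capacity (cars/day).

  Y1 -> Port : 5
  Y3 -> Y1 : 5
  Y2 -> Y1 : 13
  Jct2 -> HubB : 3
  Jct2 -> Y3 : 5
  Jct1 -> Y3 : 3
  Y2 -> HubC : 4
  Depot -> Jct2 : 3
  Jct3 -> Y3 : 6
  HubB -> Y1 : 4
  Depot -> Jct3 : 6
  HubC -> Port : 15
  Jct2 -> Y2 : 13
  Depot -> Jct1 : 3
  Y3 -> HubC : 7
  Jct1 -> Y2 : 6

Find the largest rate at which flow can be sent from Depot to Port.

12

Augment Depot→Jct3→Y3→HubC→Port: bottleneck 6, flow now 6.
Augment Depot→Jct1→Y3→HubC→Port: bottleneck 1, flow now 7.
Augment Depot→Jct1→Y3→Y1→Port: bottleneck 2, flow now 9.
Augment Depot→Jct2→HubB→Y1→Port: bottleneck 3, flow now 12.
No augmenting path remains; maximum flow = 12.
In the residual graph, reachable from Depot: {Depot}.
Min-cut edges: Depot→Jct3 (6), Depot→Jct1 (3), Depot→Jct2 (3); capacity 6 + 3 + 3 = 12.
This cut is saturated, so no flow can exceed 12.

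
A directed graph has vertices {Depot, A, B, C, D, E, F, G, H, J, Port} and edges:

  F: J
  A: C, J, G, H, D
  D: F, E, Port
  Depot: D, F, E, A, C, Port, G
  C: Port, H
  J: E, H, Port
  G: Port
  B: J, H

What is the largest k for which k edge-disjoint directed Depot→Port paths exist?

Assign every edge capacity 1; by Menger, the answer equals the max flow.
Path Depot→Port (+1); total 1.
Path Depot→C→Port (+1); total 2.
Path Depot→D→Port (+1); total 3.
Path Depot→G→Port (+1); total 4.
Path Depot→A→J→Port (+1); total 5.
No residual Depot→Port path; max flow = 5.
Certifying cut of size 5: {C→Port, D→Port, Depot→Port, G→Port, J→Port}.

5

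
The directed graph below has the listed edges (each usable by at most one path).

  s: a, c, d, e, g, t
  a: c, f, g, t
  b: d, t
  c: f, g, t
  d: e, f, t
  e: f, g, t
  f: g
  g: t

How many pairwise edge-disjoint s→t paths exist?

6

Assign every edge capacity 1; by Menger, the answer equals the max flow.
Path s→t (+1); total 1.
Path s→a→t (+1); total 2.
Path s→c→t (+1); total 3.
Path s→d→t (+1); total 4.
Path s→e→t (+1); total 5.
Path s→g→t (+1); total 6.
No residual s→t path; max flow = 6.
Certifying cut of size 6: {s→a, s→c, s→d, s→e, s→g, s→t}.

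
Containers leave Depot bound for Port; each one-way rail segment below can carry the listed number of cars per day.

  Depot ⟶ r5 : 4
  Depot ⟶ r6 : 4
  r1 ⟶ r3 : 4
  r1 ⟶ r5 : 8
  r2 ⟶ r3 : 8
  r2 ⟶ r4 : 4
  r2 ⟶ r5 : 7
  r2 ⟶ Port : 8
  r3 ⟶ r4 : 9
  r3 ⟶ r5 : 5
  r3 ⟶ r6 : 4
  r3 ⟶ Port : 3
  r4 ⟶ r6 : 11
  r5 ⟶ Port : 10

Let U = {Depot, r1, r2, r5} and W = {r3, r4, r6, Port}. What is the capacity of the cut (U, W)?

38

Edges leaving {Depot, r1, r2, r5}: Depot→r6 (4), r1→r3 (4), r2→r3 (8), r2→r4 (4), r2→Port (8), r5→Port (10).
Cut capacity = 4 + 4 + 8 + 4 + 8 + 10 = 38.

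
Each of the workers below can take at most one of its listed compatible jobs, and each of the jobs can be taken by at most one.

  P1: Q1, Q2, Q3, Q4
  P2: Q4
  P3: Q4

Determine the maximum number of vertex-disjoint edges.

Unit-capacity flow: source→left, listed edges, right→sink; max matching = max flow.
Augmenting path P1→Q1 (+1); matched 1.
Augmenting path P2→Q4 (+1); matched 2.
No augmenting path remains; maximum matching = 2.
König certificate: {P1, Q4} is a vertex cover of size 2 (every listed pair touches it), so no matching can be larger.

2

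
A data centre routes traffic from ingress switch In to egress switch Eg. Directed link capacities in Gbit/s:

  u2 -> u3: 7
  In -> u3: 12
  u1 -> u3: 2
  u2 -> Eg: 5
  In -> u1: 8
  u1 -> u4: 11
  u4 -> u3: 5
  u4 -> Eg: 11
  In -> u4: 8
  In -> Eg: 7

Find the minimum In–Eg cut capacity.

18

Augment In→Eg: bottleneck 7, flow now 7.
Augment In→u4→Eg: bottleneck 8, flow now 15.
Augment In→u1→u4→Eg: bottleneck 3, flow now 18.
No augmenting path remains; maximum flow = 18.
By max-flow min-cut, the minimum cut capacity equals the max flow.
In the residual graph, reachable from In: {In, u1, u3, u4}.
Min-cut edges: In→Eg (7), u4→Eg (11); capacity 7 + 11 = 18.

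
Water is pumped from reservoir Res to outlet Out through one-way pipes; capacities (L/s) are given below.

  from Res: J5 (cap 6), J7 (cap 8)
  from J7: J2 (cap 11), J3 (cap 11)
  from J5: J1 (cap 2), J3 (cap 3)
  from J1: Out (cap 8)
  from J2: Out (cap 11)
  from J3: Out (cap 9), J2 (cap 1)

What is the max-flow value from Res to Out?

13

Augment Res→J7→J2→Out: bottleneck 8, flow now 8.
Augment Res→J5→J1→Out: bottleneck 2, flow now 10.
Augment Res→J5→J3→Out: bottleneck 3, flow now 13.
No augmenting path remains; maximum flow = 13.
In the residual graph, reachable from Res: {Res, J5}.
Min-cut edges: Res→J7 (8), J5→J1 (2), J5→J3 (3); capacity 8 + 2 + 3 = 13.
This cut is saturated, so no flow can exceed 13.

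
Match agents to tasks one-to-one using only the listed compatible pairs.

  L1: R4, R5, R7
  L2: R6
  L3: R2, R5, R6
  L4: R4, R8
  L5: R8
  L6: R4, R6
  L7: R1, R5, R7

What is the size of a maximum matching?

Unit-capacity flow: source→left, listed edges, right→sink; max matching = max flow.
Augmenting path L1→R4 (+1); matched 1.
Augmenting path L2→R6 (+1); matched 2.
Augmenting path L3→R2 (+1); matched 3.
Augmenting path L4→R8 (+1); matched 4.
Augmenting path L7→R1 (+1); matched 5.
Augmenting path L6→R4→L1→R5 (+1); matched 6.
No augmenting path remains; maximum matching = 6.
König certificate: {L1, L3, L7, R4, R6, R8} is a vertex cover of size 6 (every listed pair touches it), so no matching can be larger.

6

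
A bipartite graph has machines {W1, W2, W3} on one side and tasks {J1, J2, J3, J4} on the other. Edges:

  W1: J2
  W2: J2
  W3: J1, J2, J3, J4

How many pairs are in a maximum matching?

Unit-capacity flow: source→left, listed edges, right→sink; max matching = max flow.
Augmenting path W1→J2 (+1); matched 1.
Augmenting path W3→J1 (+1); matched 2.
No augmenting path remains; maximum matching = 2.
König certificate: {W3, J2} is a vertex cover of size 2 (every listed pair touches it), so no matching can be larger.

2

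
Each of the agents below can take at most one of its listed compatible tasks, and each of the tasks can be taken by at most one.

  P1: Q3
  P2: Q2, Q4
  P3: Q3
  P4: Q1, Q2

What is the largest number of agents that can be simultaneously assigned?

3

Unit-capacity flow: source→left, listed edges, right→sink; max matching = max flow.
Augmenting path P1→Q3 (+1); matched 1.
Augmenting path P2→Q2 (+1); matched 2.
Augmenting path P4→Q1 (+1); matched 3.
No augmenting path remains; maximum matching = 3.
König certificate: {P2, P4, Q3} is a vertex cover of size 3 (every listed pair touches it), so no matching can be larger.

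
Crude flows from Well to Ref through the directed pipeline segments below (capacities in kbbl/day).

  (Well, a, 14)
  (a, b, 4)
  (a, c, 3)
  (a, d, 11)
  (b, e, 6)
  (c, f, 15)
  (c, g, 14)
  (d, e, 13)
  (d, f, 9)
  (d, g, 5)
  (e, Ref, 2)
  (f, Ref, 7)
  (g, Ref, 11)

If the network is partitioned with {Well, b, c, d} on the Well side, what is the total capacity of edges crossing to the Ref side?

Edges leaving {Well, b, c, d}: Well→a (14), b→e (6), c→f (15), c→g (14), d→e (13), d→f (9), d→g (5).
Cut capacity = 14 + 6 + 15 + 14 + 13 + 9 + 5 = 76.

76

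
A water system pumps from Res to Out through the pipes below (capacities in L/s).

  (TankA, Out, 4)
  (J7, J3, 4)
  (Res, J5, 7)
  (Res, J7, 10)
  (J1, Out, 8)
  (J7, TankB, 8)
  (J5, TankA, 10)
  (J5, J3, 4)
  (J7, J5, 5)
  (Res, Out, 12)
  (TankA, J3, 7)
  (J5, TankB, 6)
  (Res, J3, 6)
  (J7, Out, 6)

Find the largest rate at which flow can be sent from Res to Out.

22

Augment Res→Out: bottleneck 12, flow now 12.
Augment Res→J7→Out: bottleneck 6, flow now 18.
Augment Res→J5→TankA→Out: bottleneck 4, flow now 22.
No augmenting path remains; maximum flow = 22.
In the residual graph, reachable from Res: {Res, J7, J5, TankA, TankB, J3}.
Min-cut edges: Res→Out (12), J7→Out (6), TankA→Out (4); capacity 12 + 6 + 4 = 22.
This cut is saturated, so no flow can exceed 22.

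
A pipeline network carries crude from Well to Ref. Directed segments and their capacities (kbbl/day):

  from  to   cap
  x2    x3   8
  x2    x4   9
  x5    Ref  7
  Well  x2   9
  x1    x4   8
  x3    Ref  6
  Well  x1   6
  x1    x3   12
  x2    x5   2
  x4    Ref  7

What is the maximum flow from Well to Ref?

15

Augment Well→x1→x3→Ref: bottleneck 6, flow now 6.
Augment Well→x2→x4→Ref: bottleneck 7, flow now 13.
Augment Well→x2→x5→Ref: bottleneck 2, flow now 15.
No augmenting path remains; maximum flow = 15.
In the residual graph, reachable from Well: {Well}.
Min-cut edges: Well→x1 (6), Well→x2 (9); capacity 6 + 9 = 15.
This cut is saturated, so no flow can exceed 15.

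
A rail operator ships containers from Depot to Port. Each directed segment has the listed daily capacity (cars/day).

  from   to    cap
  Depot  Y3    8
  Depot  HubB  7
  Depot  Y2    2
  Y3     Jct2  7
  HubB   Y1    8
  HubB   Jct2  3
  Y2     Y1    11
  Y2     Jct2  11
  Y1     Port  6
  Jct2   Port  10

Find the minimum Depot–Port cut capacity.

16

Augment Depot→Y3→Jct2→Port: bottleneck 7, flow now 7.
Augment Depot→HubB→Y1→Port: bottleneck 6, flow now 13.
Augment Depot→HubB→Jct2→Port: bottleneck 1, flow now 14.
Augment Depot→Y2→Jct2→Port: bottleneck 2, flow now 16.
No augmenting path remains; maximum flow = 16.
By max-flow min-cut, the minimum cut capacity equals the max flow.
In the residual graph, reachable from Depot: {Depot, Y3}.
Min-cut edges: Depot→HubB (7), Depot→Y2 (2), Y3→Jct2 (7); capacity 7 + 2 + 7 = 16.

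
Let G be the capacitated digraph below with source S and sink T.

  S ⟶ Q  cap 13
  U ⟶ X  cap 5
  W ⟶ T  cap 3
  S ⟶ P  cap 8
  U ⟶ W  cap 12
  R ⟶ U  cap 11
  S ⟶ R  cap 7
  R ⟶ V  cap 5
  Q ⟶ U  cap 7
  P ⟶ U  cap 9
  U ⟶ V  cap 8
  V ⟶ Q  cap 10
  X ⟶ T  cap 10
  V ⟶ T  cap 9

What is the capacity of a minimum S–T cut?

Augment S→R→V→T: bottleneck 5, flow now 5.
Augment S→P→U→V→T: bottleneck 4, flow now 9.
Augment S→P→U→W→T: bottleneck 3, flow now 12.
Augment S→P→U→X→T: bottleneck 1, flow now 13.
Augment S→Q→U→X→T: bottleneck 4, flow now 17.
No augmenting path remains; maximum flow = 17.
By max-flow min-cut, the minimum cut capacity equals the max flow.
In the residual graph, reachable from S: {S, P, Q, R, U, V, W}.
Min-cut edges: U→X (5), V→T (9), W→T (3); capacity 5 + 9 + 3 = 17.

17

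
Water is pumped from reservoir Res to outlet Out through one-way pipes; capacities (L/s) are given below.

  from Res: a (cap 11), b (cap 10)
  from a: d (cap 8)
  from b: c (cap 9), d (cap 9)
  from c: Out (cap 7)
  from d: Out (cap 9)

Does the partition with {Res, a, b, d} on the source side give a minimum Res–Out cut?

Given cut capacity: 9 + 9 = 18.
Augment Res→a→d→Out: bottleneck 8, flow now 8.
Augment Res→b→c→Out: bottleneck 7, flow now 15.
Augment Res→b→d→Out: bottleneck 1, flow now 16.
No augmenting path remains; maximum flow = 16.
In the residual graph, reachable from Res: {Res, a, b, c, d}.
Min-cut edges: c→Out (7), d→Out (9); capacity 7 + 9 = 16.
Cut capacity 18 exceeds the max flow 16, so it is not minimum.

No — its capacity is 18, but the minimum cut has capacity 16.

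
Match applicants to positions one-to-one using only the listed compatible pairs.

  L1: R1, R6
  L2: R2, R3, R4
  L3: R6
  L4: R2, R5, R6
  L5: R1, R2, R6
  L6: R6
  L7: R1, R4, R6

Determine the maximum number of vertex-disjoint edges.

6

Unit-capacity flow: source→left, listed edges, right→sink; max matching = max flow.
Augmenting path L1→R1 (+1); matched 1.
Augmenting path L2→R2 (+1); matched 2.
Augmenting path L3→R6 (+1); matched 3.
Augmenting path L4→R5 (+1); matched 4.
Augmenting path L7→R4 (+1); matched 5.
Augmenting path L5→R2→L2→R3 (+1); matched 6.
No augmenting path remains; maximum matching = 6.
König certificate: {L1, L2, L4, L5, L7, R6} is a vertex cover of size 6 (every listed pair touches it), so no matching can be larger.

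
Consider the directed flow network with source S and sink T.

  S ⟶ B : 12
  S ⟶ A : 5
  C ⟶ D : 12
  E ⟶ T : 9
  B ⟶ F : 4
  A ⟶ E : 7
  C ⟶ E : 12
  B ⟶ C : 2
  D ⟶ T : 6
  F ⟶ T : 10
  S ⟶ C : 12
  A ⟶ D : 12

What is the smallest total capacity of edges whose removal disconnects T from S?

19

Augment S→A→D→T: bottleneck 5, flow now 5.
Augment S→B→F→T: bottleneck 4, flow now 9.
Augment S→C→D→T: bottleneck 1, flow now 10.
Augment S→C→E→T: bottleneck 9, flow now 19.
No augmenting path remains; maximum flow = 19.
By max-flow min-cut, the minimum cut capacity equals the max flow.
In the residual graph, reachable from S: {S, A, B, C, D, E}.
Min-cut edges: B→F (4), D→T (6), E→T (9); capacity 4 + 6 + 9 = 19.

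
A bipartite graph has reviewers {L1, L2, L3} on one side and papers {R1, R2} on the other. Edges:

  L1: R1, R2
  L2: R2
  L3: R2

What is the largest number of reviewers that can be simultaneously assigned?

2

Unit-capacity flow: source→left, listed edges, right→sink; max matching = max flow.
Augmenting path L1→R1 (+1); matched 1.
Augmenting path L2→R2 (+1); matched 2.
No augmenting path remains; maximum matching = 2.
König certificate: {L1, R2} is a vertex cover of size 2 (every listed pair touches it), so no matching can be larger.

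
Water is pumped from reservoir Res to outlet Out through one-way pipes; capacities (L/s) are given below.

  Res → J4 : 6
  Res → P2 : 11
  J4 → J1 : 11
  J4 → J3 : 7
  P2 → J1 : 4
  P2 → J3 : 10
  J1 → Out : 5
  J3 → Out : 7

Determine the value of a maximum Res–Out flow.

12

Augment Res→J4→J1→Out: bottleneck 5, flow now 5.
Augment Res→J4→J3→Out: bottleneck 1, flow now 6.
Augment Res→P2→J3→Out: bottleneck 6, flow now 12.
No augmenting path remains; maximum flow = 12.
In the residual graph, reachable from Res: {Res, J4, P2, J1, J3}.
Min-cut edges: J1→Out (5), J3→Out (7); capacity 5 + 7 = 12.
This cut is saturated, so no flow can exceed 12.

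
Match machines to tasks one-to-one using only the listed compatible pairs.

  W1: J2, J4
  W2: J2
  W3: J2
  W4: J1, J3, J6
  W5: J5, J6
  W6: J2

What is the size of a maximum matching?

Unit-capacity flow: source→left, listed edges, right→sink; max matching = max flow.
Augmenting path W1→J2 (+1); matched 1.
Augmenting path W4→J1 (+1); matched 2.
Augmenting path W5→J5 (+1); matched 3.
Augmenting path W2→J2→W1→J4 (+1); matched 4.
No augmenting path remains; maximum matching = 4.
König certificate: {W1, W4, W5, J2} is a vertex cover of size 4 (every listed pair touches it), so no matching can be larger.

4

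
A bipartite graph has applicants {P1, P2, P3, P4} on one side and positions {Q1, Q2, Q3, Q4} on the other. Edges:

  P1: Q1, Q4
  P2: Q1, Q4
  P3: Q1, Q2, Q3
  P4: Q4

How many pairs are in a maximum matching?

3

Unit-capacity flow: source→left, listed edges, right→sink; max matching = max flow.
Augmenting path P1→Q1 (+1); matched 1.
Augmenting path P2→Q4 (+1); matched 2.
Augmenting path P3→Q2 (+1); matched 3.
No augmenting path remains; maximum matching = 3.
König certificate: {P3, Q1, Q4} is a vertex cover of size 3 (every listed pair touches it), so no matching can be larger.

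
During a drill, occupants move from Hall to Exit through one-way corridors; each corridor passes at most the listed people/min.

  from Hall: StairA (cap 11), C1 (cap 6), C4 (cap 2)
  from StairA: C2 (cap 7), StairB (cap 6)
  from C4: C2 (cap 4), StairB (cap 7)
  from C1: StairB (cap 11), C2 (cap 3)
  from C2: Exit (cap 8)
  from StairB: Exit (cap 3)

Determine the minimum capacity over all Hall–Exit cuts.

11

Augment Hall→StairA→C2→Exit: bottleneck 7, flow now 7.
Augment Hall→StairA→StairB→Exit: bottleneck 3, flow now 10.
Augment Hall→C4→C2→Exit: bottleneck 1, flow now 11.
No augmenting path remains; maximum flow = 11.
By max-flow min-cut, the minimum cut capacity equals the max flow.
In the residual graph, reachable from Hall: {Hall, StairA, C4, C1, C2, StairB}.
Min-cut edges: C2→Exit (8), StairB→Exit (3); capacity 8 + 3 = 11.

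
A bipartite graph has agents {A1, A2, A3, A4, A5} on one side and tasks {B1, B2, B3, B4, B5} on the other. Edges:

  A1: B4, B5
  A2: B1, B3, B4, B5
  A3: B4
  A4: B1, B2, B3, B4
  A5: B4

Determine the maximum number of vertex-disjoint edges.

4

Unit-capacity flow: source→left, listed edges, right→sink; max matching = max flow.
Augmenting path A1→B4 (+1); matched 1.
Augmenting path A2→B1 (+1); matched 2.
Augmenting path A4→B2 (+1); matched 3.
Augmenting path A3→B4→A1→B5 (+1); matched 4.
No augmenting path remains; maximum matching = 4.
König certificate: {A1, A2, A4, B4} is a vertex cover of size 4 (every listed pair touches it), so no matching can be larger.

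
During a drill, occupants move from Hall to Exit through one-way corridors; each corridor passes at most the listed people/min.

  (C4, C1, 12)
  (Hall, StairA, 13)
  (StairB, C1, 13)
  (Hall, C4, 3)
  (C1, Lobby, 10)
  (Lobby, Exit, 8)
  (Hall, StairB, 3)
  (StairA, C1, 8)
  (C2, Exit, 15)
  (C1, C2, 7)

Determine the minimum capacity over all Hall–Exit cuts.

Augment Hall→StairA→C1→C2→Exit: bottleneck 7, flow now 7.
Augment Hall→StairA→C1→Lobby→Exit: bottleneck 1, flow now 8.
Augment Hall→C4→C1→Lobby→Exit: bottleneck 3, flow now 11.
Augment Hall→StairB→C1→Lobby→Exit: bottleneck 3, flow now 14.
No augmenting path remains; maximum flow = 14.
By max-flow min-cut, the minimum cut capacity equals the max flow.
In the residual graph, reachable from Hall: {Hall, StairA}.
Min-cut edges: Hall→C4 (3), Hall→StairB (3), StairA→C1 (8); capacity 3 + 3 + 8 = 14.

14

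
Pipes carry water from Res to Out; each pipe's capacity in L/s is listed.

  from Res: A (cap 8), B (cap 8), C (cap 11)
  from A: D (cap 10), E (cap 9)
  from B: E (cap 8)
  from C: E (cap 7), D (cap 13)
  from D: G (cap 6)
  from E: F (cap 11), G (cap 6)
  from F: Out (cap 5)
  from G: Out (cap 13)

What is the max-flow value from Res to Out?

17

Augment Res→A→D→G→Out: bottleneck 6, flow now 6.
Augment Res→A→E→F→Out: bottleneck 2, flow now 8.
Augment Res→B→E→F→Out: bottleneck 3, flow now 11.
Augment Res→B→E→G→Out: bottleneck 5, flow now 16.
Augment Res→C→E→G→Out: bottleneck 1, flow now 17.
No augmenting path remains; maximum flow = 17.
In the residual graph, reachable from Res: {Res, A, B, C, D, E, F}.
Min-cut edges: D→G (6), E→G (6), F→Out (5); capacity 6 + 6 + 5 = 17.
This cut is saturated, so no flow can exceed 17.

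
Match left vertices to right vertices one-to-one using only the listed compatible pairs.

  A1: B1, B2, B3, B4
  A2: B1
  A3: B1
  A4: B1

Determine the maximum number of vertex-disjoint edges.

Unit-capacity flow: source→left, listed edges, right→sink; max matching = max flow.
Augmenting path A1→B1 (+1); matched 1.
Augmenting path A2→B1→A1→B2 (+1); matched 2.
No augmenting path remains; maximum matching = 2.
König certificate: {A1, B1} is a vertex cover of size 2 (every listed pair touches it), so no matching can be larger.

2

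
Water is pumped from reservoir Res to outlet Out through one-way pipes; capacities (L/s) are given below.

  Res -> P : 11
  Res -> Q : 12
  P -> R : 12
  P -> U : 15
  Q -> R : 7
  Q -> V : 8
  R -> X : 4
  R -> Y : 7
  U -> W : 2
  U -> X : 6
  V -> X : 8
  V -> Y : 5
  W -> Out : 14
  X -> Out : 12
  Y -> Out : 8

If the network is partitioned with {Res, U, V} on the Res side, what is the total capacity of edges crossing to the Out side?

44

Edges leaving {Res, U, V}: Res→P (11), Res→Q (12), U→W (2), U→X (6), V→X (8), V→Y (5).
Cut capacity = 11 + 12 + 2 + 6 + 8 + 5 = 44.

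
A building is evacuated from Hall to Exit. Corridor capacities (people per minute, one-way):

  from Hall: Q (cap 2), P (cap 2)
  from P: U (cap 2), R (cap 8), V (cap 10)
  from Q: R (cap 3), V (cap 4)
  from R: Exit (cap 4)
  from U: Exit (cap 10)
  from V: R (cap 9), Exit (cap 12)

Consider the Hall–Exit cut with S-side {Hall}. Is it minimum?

Given cut capacity: 2 + 2 = 4.
Augment Hall→P→R→Exit: bottleneck 2, flow now 2.
Augment Hall→Q→R→Exit: bottleneck 2, flow now 4.
No augmenting path remains; maximum flow = 4.
Cut capacity 4 equals the max flow, so it is a minimum cut.

Yes — it is a minimum cut (capacity 4).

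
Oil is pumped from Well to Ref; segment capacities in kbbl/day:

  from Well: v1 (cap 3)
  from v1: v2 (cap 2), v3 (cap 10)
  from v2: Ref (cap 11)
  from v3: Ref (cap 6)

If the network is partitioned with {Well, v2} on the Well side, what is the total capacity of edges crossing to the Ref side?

Edges leaving {Well, v2}: Well→v1 (3), v2→Ref (11).
Cut capacity = 3 + 11 = 14.

14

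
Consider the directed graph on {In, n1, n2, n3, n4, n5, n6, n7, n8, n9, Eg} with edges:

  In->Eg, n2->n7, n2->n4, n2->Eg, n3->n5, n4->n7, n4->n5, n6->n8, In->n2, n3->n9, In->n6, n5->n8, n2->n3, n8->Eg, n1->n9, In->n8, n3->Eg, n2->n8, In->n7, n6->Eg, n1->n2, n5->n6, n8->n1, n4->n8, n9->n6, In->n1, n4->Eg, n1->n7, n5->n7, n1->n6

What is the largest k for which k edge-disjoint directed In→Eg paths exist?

Assign every edge capacity 1; by Menger, the answer equals the max flow.
Path In→Eg (+1); total 1.
Path In→n2→Eg (+1); total 2.
Path In→n6→Eg (+1); total 3.
Path In→n8→Eg (+1); total 4.
Path In→n1→n2→n3→Eg (+1); total 5.
No residual In→Eg path; max flow = 5.
Certifying cut of size 5: {In→Eg, In→n1, In→n2, In→n6, In→n8}.

5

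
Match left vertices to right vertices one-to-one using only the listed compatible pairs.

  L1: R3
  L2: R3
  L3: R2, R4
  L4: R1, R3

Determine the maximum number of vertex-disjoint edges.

Unit-capacity flow: source→left, listed edges, right→sink; max matching = max flow.
Augmenting path L1→R3 (+1); matched 1.
Augmenting path L3→R2 (+1); matched 2.
Augmenting path L4→R1 (+1); matched 3.
No augmenting path remains; maximum matching = 3.
König certificate: {L3, L4, R3} is a vertex cover of size 3 (every listed pair touches it), so no matching can be larger.

3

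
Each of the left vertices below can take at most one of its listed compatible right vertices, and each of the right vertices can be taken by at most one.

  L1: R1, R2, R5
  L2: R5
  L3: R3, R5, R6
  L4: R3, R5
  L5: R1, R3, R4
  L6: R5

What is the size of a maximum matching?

Unit-capacity flow: source→left, listed edges, right→sink; max matching = max flow.
Augmenting path L1→R1 (+1); matched 1.
Augmenting path L2→R5 (+1); matched 2.
Augmenting path L3→R3 (+1); matched 3.
Augmenting path L5→R4 (+1); matched 4.
Augmenting path L4→R3→L3→R6 (+1); matched 5.
No augmenting path remains; maximum matching = 5.
König certificate: {L1, L3, L4, L5, R5} is a vertex cover of size 5 (every listed pair touches it), so no matching can be larger.

5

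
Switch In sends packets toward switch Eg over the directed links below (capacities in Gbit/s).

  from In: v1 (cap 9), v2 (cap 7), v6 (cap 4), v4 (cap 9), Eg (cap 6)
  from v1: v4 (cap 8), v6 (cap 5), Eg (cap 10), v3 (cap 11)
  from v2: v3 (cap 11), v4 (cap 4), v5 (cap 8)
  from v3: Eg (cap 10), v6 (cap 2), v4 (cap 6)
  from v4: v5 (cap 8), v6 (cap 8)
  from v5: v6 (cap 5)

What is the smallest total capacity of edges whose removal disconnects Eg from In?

Augment In→Eg: bottleneck 6, flow now 6.
Augment In→v1→Eg: bottleneck 9, flow now 15.
Augment In→v2→v3→Eg: bottleneck 7, flow now 22.
No augmenting path remains; maximum flow = 22.
By max-flow min-cut, the minimum cut capacity equals the max flow.
In the residual graph, reachable from In: {In, v4, v5, v6}.
Min-cut edges: In→v1 (9), In→v2 (7), In→Eg (6); capacity 9 + 7 + 6 = 22.

22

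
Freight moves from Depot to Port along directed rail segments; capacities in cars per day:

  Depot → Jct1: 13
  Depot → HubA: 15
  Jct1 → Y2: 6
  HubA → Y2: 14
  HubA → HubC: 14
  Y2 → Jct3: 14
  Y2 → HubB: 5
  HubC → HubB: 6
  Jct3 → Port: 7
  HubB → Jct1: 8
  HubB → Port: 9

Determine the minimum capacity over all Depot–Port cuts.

16

Augment Depot→Jct1→Y2→Jct3→Port: bottleneck 6, flow now 6.
Augment Depot→HubA→Y2→Jct3→Port: bottleneck 1, flow now 7.
Augment Depot→HubA→Y2→HubB→Port: bottleneck 5, flow now 12.
Augment Depot→HubA→HubC→HubB→Port: bottleneck 4, flow now 16.
No augmenting path remains; maximum flow = 16.
By max-flow min-cut, the minimum cut capacity equals the max flow.
In the residual graph, reachable from Depot: {Depot, Jct1, HubA, Y2, HubC, Jct3, HubB}.
Min-cut edges: Jct3→Port (7), HubB→Port (9); capacity 7 + 9 = 16.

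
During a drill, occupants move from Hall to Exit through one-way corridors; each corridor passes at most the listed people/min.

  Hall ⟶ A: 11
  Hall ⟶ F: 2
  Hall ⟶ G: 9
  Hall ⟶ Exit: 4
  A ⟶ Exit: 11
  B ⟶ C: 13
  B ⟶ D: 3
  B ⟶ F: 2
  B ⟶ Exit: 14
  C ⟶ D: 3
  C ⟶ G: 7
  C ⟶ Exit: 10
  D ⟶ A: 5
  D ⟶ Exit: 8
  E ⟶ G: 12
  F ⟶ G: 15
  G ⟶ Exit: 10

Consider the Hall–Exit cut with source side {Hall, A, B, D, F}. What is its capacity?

Edges leaving {Hall, A, B, D, F}: Hall→G (9), Hall→Exit (4), A→Exit (11), B→C (13), B→Exit (14), D→Exit (8), F→G (15).
Cut capacity = 9 + 4 + 11 + 13 + 14 + 8 + 15 = 74.

74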